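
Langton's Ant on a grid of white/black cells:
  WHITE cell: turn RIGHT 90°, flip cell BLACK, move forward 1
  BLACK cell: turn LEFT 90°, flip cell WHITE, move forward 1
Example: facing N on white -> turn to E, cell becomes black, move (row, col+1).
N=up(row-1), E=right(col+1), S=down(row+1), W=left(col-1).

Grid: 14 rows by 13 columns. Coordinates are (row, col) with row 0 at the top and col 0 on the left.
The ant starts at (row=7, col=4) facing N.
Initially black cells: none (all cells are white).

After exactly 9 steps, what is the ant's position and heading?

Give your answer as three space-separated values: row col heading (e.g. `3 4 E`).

Answer: 7 3 W

Derivation:
Step 1: on WHITE (7,4): turn R to E, flip to black, move to (7,5). |black|=1
Step 2: on WHITE (7,5): turn R to S, flip to black, move to (8,5). |black|=2
Step 3: on WHITE (8,5): turn R to W, flip to black, move to (8,4). |black|=3
Step 4: on WHITE (8,4): turn R to N, flip to black, move to (7,4). |black|=4
Step 5: on BLACK (7,4): turn L to W, flip to white, move to (7,3). |black|=3
Step 6: on WHITE (7,3): turn R to N, flip to black, move to (6,3). |black|=4
Step 7: on WHITE (6,3): turn R to E, flip to black, move to (6,4). |black|=5
Step 8: on WHITE (6,4): turn R to S, flip to black, move to (7,4). |black|=6
Step 9: on WHITE (7,4): turn R to W, flip to black, move to (7,3). |black|=7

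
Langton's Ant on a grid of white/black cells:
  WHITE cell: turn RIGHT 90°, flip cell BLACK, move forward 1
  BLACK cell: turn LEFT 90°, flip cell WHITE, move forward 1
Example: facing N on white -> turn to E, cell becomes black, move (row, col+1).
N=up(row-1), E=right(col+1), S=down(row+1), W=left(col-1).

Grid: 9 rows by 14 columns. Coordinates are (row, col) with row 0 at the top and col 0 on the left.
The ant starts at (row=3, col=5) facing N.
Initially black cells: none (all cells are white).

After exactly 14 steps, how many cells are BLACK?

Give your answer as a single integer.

Answer: 10

Derivation:
Step 1: on WHITE (3,5): turn R to E, flip to black, move to (3,6). |black|=1
Step 2: on WHITE (3,6): turn R to S, flip to black, move to (4,6). |black|=2
Step 3: on WHITE (4,6): turn R to W, flip to black, move to (4,5). |black|=3
Step 4: on WHITE (4,5): turn R to N, flip to black, move to (3,5). |black|=4
Step 5: on BLACK (3,5): turn L to W, flip to white, move to (3,4). |black|=3
Step 6: on WHITE (3,4): turn R to N, flip to black, move to (2,4). |black|=4
Step 7: on WHITE (2,4): turn R to E, flip to black, move to (2,5). |black|=5
Step 8: on WHITE (2,5): turn R to S, flip to black, move to (3,5). |black|=6
Step 9: on WHITE (3,5): turn R to W, flip to black, move to (3,4). |black|=7
Step 10: on BLACK (3,4): turn L to S, flip to white, move to (4,4). |black|=6
Step 11: on WHITE (4,4): turn R to W, flip to black, move to (4,3). |black|=7
Step 12: on WHITE (4,3): turn R to N, flip to black, move to (3,3). |black|=8
Step 13: on WHITE (3,3): turn R to E, flip to black, move to (3,4). |black|=9
Step 14: on WHITE (3,4): turn R to S, flip to black, move to (4,4). |black|=10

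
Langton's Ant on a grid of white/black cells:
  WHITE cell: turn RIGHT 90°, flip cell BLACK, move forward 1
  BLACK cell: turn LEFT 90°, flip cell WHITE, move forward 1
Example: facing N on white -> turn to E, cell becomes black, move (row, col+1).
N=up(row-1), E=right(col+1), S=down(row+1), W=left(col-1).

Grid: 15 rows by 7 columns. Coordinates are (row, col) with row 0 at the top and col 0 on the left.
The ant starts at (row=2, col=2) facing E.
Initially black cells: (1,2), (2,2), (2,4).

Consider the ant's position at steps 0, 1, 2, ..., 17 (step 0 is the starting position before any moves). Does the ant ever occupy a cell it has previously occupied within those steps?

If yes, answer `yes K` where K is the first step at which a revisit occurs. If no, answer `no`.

Answer: yes 5

Derivation:
Step 1: on BLACK (2,2): turn L to N, flip to white, move to (1,2). |black|=2 — new cell
Step 2: on BLACK (1,2): turn L to W, flip to white, move to (1,1). |black|=1 — new cell
Step 3: on WHITE (1,1): turn R to N, flip to black, move to (0,1). |black|=2 — new cell
Step 4: on WHITE (0,1): turn R to E, flip to black, move to (0,2). |black|=3 — new cell
Step 5: on WHITE (0,2): turn R to S, flip to black, move to (1,2). |black|=4 — REVISIT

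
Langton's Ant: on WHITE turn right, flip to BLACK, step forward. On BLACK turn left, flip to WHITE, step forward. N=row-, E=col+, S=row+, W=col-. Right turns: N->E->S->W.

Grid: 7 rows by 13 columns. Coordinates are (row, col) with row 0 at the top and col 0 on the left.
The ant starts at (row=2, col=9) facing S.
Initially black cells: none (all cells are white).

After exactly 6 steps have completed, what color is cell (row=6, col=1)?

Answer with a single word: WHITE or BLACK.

Step 1: on WHITE (2,9): turn R to W, flip to black, move to (2,8). |black|=1
Step 2: on WHITE (2,8): turn R to N, flip to black, move to (1,8). |black|=2
Step 3: on WHITE (1,8): turn R to E, flip to black, move to (1,9). |black|=3
Step 4: on WHITE (1,9): turn R to S, flip to black, move to (2,9). |black|=4
Step 5: on BLACK (2,9): turn L to E, flip to white, move to (2,10). |black|=3
Step 6: on WHITE (2,10): turn R to S, flip to black, move to (3,10). |black|=4

Answer: WHITE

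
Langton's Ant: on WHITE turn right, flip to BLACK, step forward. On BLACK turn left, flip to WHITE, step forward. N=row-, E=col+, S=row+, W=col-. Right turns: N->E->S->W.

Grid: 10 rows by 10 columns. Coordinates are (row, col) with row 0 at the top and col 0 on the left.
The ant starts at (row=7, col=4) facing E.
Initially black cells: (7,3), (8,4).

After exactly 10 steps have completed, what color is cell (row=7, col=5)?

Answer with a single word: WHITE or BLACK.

Step 1: on WHITE (7,4): turn R to S, flip to black, move to (8,4). |black|=3
Step 2: on BLACK (8,4): turn L to E, flip to white, move to (8,5). |black|=2
Step 3: on WHITE (8,5): turn R to S, flip to black, move to (9,5). |black|=3
Step 4: on WHITE (9,5): turn R to W, flip to black, move to (9,4). |black|=4
Step 5: on WHITE (9,4): turn R to N, flip to black, move to (8,4). |black|=5
Step 6: on WHITE (8,4): turn R to E, flip to black, move to (8,5). |black|=6
Step 7: on BLACK (8,5): turn L to N, flip to white, move to (7,5). |black|=5
Step 8: on WHITE (7,5): turn R to E, flip to black, move to (7,6). |black|=6
Step 9: on WHITE (7,6): turn R to S, flip to black, move to (8,6). |black|=7
Step 10: on WHITE (8,6): turn R to W, flip to black, move to (8,5). |black|=8

Answer: BLACK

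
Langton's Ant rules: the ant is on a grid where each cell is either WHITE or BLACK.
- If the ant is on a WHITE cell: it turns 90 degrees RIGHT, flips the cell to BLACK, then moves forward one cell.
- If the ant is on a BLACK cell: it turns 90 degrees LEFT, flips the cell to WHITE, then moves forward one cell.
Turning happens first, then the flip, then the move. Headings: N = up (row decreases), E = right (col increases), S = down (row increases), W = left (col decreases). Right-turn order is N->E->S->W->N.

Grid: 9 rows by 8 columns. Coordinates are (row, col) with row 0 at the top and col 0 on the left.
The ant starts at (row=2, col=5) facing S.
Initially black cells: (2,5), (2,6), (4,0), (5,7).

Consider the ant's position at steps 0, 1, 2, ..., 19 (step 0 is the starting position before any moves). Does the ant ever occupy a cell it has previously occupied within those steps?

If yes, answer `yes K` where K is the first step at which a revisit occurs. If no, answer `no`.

Step 1: on BLACK (2,5): turn L to E, flip to white, move to (2,6). |black|=3 — new cell
Step 2: on BLACK (2,6): turn L to N, flip to white, move to (1,6). |black|=2 — new cell
Step 3: on WHITE (1,6): turn R to E, flip to black, move to (1,7). |black|=3 — new cell
Step 4: on WHITE (1,7): turn R to S, flip to black, move to (2,7). |black|=4 — new cell
Step 5: on WHITE (2,7): turn R to W, flip to black, move to (2,6). |black|=5 — REVISIT

Answer: yes 5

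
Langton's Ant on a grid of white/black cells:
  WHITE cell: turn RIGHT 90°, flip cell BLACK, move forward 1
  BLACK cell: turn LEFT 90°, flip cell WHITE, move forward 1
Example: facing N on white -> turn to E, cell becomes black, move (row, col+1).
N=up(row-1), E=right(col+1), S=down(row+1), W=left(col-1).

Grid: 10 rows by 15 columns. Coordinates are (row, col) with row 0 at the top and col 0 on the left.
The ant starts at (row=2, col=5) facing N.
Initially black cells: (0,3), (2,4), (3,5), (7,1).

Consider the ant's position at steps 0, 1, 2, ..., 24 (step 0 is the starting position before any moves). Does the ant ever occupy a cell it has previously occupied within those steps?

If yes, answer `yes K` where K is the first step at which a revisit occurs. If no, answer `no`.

Answer: yes 7

Derivation:
Step 1: on WHITE (2,5): turn R to E, flip to black, move to (2,6). |black|=5 — new cell
Step 2: on WHITE (2,6): turn R to S, flip to black, move to (3,6). |black|=6 — new cell
Step 3: on WHITE (3,6): turn R to W, flip to black, move to (3,5). |black|=7 — new cell
Step 4: on BLACK (3,5): turn L to S, flip to white, move to (4,5). |black|=6 — new cell
Step 5: on WHITE (4,5): turn R to W, flip to black, move to (4,4). |black|=7 — new cell
Step 6: on WHITE (4,4): turn R to N, flip to black, move to (3,4). |black|=8 — new cell
Step 7: on WHITE (3,4): turn R to E, flip to black, move to (3,5). |black|=9 — REVISIT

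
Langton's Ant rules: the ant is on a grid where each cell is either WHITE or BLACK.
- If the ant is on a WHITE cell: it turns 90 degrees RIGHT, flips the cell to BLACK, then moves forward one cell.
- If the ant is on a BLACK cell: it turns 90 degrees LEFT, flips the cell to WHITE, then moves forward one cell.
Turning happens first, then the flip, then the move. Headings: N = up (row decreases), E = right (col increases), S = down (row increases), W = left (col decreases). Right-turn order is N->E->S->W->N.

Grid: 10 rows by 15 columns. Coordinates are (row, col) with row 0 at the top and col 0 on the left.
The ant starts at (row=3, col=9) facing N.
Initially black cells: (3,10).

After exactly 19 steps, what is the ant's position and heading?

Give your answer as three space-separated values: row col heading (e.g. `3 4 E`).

Answer: 0 9 E

Derivation:
Step 1: on WHITE (3,9): turn R to E, flip to black, move to (3,10). |black|=2
Step 2: on BLACK (3,10): turn L to N, flip to white, move to (2,10). |black|=1
Step 3: on WHITE (2,10): turn R to E, flip to black, move to (2,11). |black|=2
Step 4: on WHITE (2,11): turn R to S, flip to black, move to (3,11). |black|=3
Step 5: on WHITE (3,11): turn R to W, flip to black, move to (3,10). |black|=4
Step 6: on WHITE (3,10): turn R to N, flip to black, move to (2,10). |black|=5
Step 7: on BLACK (2,10): turn L to W, flip to white, move to (2,9). |black|=4
Step 8: on WHITE (2,9): turn R to N, flip to black, move to (1,9). |black|=5
Step 9: on WHITE (1,9): turn R to E, flip to black, move to (1,10). |black|=6
Step 10: on WHITE (1,10): turn R to S, flip to black, move to (2,10). |black|=7
Step 11: on WHITE (2,10): turn R to W, flip to black, move to (2,9). |black|=8
Step 12: on BLACK (2,9): turn L to S, flip to white, move to (3,9). |black|=7
Step 13: on BLACK (3,9): turn L to E, flip to white, move to (3,10). |black|=6
Step 14: on BLACK (3,10): turn L to N, flip to white, move to (2,10). |black|=5
Step 15: on BLACK (2,10): turn L to W, flip to white, move to (2,9). |black|=4
Step 16: on WHITE (2,9): turn R to N, flip to black, move to (1,9). |black|=5
Step 17: on BLACK (1,9): turn L to W, flip to white, move to (1,8). |black|=4
Step 18: on WHITE (1,8): turn R to N, flip to black, move to (0,8). |black|=5
Step 19: on WHITE (0,8): turn R to E, flip to black, move to (0,9). |black|=6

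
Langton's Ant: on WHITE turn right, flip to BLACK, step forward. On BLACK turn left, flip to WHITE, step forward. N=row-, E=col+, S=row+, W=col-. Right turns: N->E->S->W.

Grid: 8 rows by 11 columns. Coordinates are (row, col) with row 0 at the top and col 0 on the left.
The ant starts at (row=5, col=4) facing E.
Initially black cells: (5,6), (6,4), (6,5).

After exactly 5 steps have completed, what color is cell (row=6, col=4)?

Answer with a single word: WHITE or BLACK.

Answer: WHITE

Derivation:
Step 1: on WHITE (5,4): turn R to S, flip to black, move to (6,4). |black|=4
Step 2: on BLACK (6,4): turn L to E, flip to white, move to (6,5). |black|=3
Step 3: on BLACK (6,5): turn L to N, flip to white, move to (5,5). |black|=2
Step 4: on WHITE (5,5): turn R to E, flip to black, move to (5,6). |black|=3
Step 5: on BLACK (5,6): turn L to N, flip to white, move to (4,6). |black|=2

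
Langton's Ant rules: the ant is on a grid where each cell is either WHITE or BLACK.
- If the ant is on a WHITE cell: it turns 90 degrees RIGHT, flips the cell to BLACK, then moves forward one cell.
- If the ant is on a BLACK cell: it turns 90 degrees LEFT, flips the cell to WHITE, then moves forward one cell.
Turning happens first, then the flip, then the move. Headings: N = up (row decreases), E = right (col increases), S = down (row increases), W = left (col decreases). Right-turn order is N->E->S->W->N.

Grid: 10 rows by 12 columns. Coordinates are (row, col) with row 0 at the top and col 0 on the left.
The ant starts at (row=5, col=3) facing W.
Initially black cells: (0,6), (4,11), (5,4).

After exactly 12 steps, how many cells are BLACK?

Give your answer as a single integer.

Step 1: on WHITE (5,3): turn R to N, flip to black, move to (4,3). |black|=4
Step 2: on WHITE (4,3): turn R to E, flip to black, move to (4,4). |black|=5
Step 3: on WHITE (4,4): turn R to S, flip to black, move to (5,4). |black|=6
Step 4: on BLACK (5,4): turn L to E, flip to white, move to (5,5). |black|=5
Step 5: on WHITE (5,5): turn R to S, flip to black, move to (6,5). |black|=6
Step 6: on WHITE (6,5): turn R to W, flip to black, move to (6,4). |black|=7
Step 7: on WHITE (6,4): turn R to N, flip to black, move to (5,4). |black|=8
Step 8: on WHITE (5,4): turn R to E, flip to black, move to (5,5). |black|=9
Step 9: on BLACK (5,5): turn L to N, flip to white, move to (4,5). |black|=8
Step 10: on WHITE (4,5): turn R to E, flip to black, move to (4,6). |black|=9
Step 11: on WHITE (4,6): turn R to S, flip to black, move to (5,6). |black|=10
Step 12: on WHITE (5,6): turn R to W, flip to black, move to (5,5). |black|=11

Answer: 11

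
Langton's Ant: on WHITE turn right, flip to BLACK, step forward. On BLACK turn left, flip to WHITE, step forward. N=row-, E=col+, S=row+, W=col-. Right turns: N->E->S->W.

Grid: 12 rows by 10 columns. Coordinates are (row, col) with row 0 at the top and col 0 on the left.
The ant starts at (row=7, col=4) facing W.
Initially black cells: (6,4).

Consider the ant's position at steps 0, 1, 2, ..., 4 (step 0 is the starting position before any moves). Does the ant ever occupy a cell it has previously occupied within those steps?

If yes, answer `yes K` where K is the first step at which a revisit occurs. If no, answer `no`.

Answer: no

Derivation:
Step 1: on WHITE (7,4): turn R to N, flip to black, move to (6,4). |black|=2 — new cell
Step 2: on BLACK (6,4): turn L to W, flip to white, move to (6,3). |black|=1 — new cell
Step 3: on WHITE (6,3): turn R to N, flip to black, move to (5,3). |black|=2 — new cell
Step 4: on WHITE (5,3): turn R to E, flip to black, move to (5,4). |black|=3 — new cell
No revisit within 4 steps.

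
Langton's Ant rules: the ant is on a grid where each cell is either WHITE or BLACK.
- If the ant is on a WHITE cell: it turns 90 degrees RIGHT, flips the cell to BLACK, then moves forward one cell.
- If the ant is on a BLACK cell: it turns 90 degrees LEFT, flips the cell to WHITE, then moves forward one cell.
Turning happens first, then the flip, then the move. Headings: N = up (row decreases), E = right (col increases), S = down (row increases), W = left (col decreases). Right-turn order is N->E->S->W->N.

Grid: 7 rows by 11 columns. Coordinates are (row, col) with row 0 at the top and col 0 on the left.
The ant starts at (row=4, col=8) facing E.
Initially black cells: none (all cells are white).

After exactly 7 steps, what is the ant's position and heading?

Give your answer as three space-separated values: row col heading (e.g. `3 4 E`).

Answer: 4 9 S

Derivation:
Step 1: on WHITE (4,8): turn R to S, flip to black, move to (5,8). |black|=1
Step 2: on WHITE (5,8): turn R to W, flip to black, move to (5,7). |black|=2
Step 3: on WHITE (5,7): turn R to N, flip to black, move to (4,7). |black|=3
Step 4: on WHITE (4,7): turn R to E, flip to black, move to (4,8). |black|=4
Step 5: on BLACK (4,8): turn L to N, flip to white, move to (3,8). |black|=3
Step 6: on WHITE (3,8): turn R to E, flip to black, move to (3,9). |black|=4
Step 7: on WHITE (3,9): turn R to S, flip to black, move to (4,9). |black|=5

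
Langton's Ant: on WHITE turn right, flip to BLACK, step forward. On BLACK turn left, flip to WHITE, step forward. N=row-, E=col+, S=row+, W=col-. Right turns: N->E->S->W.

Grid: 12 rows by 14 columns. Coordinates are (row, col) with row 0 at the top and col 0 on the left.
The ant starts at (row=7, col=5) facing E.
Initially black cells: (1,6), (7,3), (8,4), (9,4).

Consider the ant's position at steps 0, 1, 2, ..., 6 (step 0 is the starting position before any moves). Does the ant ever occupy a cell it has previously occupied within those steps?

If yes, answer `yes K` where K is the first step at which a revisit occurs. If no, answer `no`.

Step 1: on WHITE (7,5): turn R to S, flip to black, move to (8,5). |black|=5 — new cell
Step 2: on WHITE (8,5): turn R to W, flip to black, move to (8,4). |black|=6 — new cell
Step 3: on BLACK (8,4): turn L to S, flip to white, move to (9,4). |black|=5 — new cell
Step 4: on BLACK (9,4): turn L to E, flip to white, move to (9,5). |black|=4 — new cell
Step 5: on WHITE (9,5): turn R to S, flip to black, move to (10,5). |black|=5 — new cell
Step 6: on WHITE (10,5): turn R to W, flip to black, move to (10,4). |black|=6 — new cell
No revisit within 6 steps.

Answer: no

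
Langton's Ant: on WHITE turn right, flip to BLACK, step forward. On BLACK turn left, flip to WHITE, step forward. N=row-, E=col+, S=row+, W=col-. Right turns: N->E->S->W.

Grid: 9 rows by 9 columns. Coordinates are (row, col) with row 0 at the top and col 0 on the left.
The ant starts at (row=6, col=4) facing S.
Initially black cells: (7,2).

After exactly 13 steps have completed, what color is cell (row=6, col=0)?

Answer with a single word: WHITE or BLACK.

Step 1: on WHITE (6,4): turn R to W, flip to black, move to (6,3). |black|=2
Step 2: on WHITE (6,3): turn R to N, flip to black, move to (5,3). |black|=3
Step 3: on WHITE (5,3): turn R to E, flip to black, move to (5,4). |black|=4
Step 4: on WHITE (5,4): turn R to S, flip to black, move to (6,4). |black|=5
Step 5: on BLACK (6,4): turn L to E, flip to white, move to (6,5). |black|=4
Step 6: on WHITE (6,5): turn R to S, flip to black, move to (7,5). |black|=5
Step 7: on WHITE (7,5): turn R to W, flip to black, move to (7,4). |black|=6
Step 8: on WHITE (7,4): turn R to N, flip to black, move to (6,4). |black|=7
Step 9: on WHITE (6,4): turn R to E, flip to black, move to (6,5). |black|=8
Step 10: on BLACK (6,5): turn L to N, flip to white, move to (5,5). |black|=7
Step 11: on WHITE (5,5): turn R to E, flip to black, move to (5,6). |black|=8
Step 12: on WHITE (5,6): turn R to S, flip to black, move to (6,6). |black|=9
Step 13: on WHITE (6,6): turn R to W, flip to black, move to (6,5). |black|=10

Answer: WHITE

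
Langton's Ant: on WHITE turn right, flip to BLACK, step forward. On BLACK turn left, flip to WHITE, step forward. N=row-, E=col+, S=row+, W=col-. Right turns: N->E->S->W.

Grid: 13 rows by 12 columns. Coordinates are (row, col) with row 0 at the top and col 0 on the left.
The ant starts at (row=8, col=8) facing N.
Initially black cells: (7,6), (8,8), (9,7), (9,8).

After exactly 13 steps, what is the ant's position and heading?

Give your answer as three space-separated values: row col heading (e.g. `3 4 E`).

Step 1: on BLACK (8,8): turn L to W, flip to white, move to (8,7). |black|=3
Step 2: on WHITE (8,7): turn R to N, flip to black, move to (7,7). |black|=4
Step 3: on WHITE (7,7): turn R to E, flip to black, move to (7,8). |black|=5
Step 4: on WHITE (7,8): turn R to S, flip to black, move to (8,8). |black|=6
Step 5: on WHITE (8,8): turn R to W, flip to black, move to (8,7). |black|=7
Step 6: on BLACK (8,7): turn L to S, flip to white, move to (9,7). |black|=6
Step 7: on BLACK (9,7): turn L to E, flip to white, move to (9,8). |black|=5
Step 8: on BLACK (9,8): turn L to N, flip to white, move to (8,8). |black|=4
Step 9: on BLACK (8,8): turn L to W, flip to white, move to (8,7). |black|=3
Step 10: on WHITE (8,7): turn R to N, flip to black, move to (7,7). |black|=4
Step 11: on BLACK (7,7): turn L to W, flip to white, move to (7,6). |black|=3
Step 12: on BLACK (7,6): turn L to S, flip to white, move to (8,6). |black|=2
Step 13: on WHITE (8,6): turn R to W, flip to black, move to (8,5). |black|=3

Answer: 8 5 W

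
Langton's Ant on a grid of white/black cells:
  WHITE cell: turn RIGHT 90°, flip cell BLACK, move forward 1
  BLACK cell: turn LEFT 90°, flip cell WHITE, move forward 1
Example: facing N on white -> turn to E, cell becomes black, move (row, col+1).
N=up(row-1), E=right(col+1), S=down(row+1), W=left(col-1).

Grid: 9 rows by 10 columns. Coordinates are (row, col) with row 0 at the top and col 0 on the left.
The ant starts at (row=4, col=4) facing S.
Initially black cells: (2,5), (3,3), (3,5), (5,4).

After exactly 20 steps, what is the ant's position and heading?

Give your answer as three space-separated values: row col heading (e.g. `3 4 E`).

Answer: 4 0 N

Derivation:
Step 1: on WHITE (4,4): turn R to W, flip to black, move to (4,3). |black|=5
Step 2: on WHITE (4,3): turn R to N, flip to black, move to (3,3). |black|=6
Step 3: on BLACK (3,3): turn L to W, flip to white, move to (3,2). |black|=5
Step 4: on WHITE (3,2): turn R to N, flip to black, move to (2,2). |black|=6
Step 5: on WHITE (2,2): turn R to E, flip to black, move to (2,3). |black|=7
Step 6: on WHITE (2,3): turn R to S, flip to black, move to (3,3). |black|=8
Step 7: on WHITE (3,3): turn R to W, flip to black, move to (3,2). |black|=9
Step 8: on BLACK (3,2): turn L to S, flip to white, move to (4,2). |black|=8
Step 9: on WHITE (4,2): turn R to W, flip to black, move to (4,1). |black|=9
Step 10: on WHITE (4,1): turn R to N, flip to black, move to (3,1). |black|=10
Step 11: on WHITE (3,1): turn R to E, flip to black, move to (3,2). |black|=11
Step 12: on WHITE (3,2): turn R to S, flip to black, move to (4,2). |black|=12
Step 13: on BLACK (4,2): turn L to E, flip to white, move to (4,3). |black|=11
Step 14: on BLACK (4,3): turn L to N, flip to white, move to (3,3). |black|=10
Step 15: on BLACK (3,3): turn L to W, flip to white, move to (3,2). |black|=9
Step 16: on BLACK (3,2): turn L to S, flip to white, move to (4,2). |black|=8
Step 17: on WHITE (4,2): turn R to W, flip to black, move to (4,1). |black|=9
Step 18: on BLACK (4,1): turn L to S, flip to white, move to (5,1). |black|=8
Step 19: on WHITE (5,1): turn R to W, flip to black, move to (5,0). |black|=9
Step 20: on WHITE (5,0): turn R to N, flip to black, move to (4,0). |black|=10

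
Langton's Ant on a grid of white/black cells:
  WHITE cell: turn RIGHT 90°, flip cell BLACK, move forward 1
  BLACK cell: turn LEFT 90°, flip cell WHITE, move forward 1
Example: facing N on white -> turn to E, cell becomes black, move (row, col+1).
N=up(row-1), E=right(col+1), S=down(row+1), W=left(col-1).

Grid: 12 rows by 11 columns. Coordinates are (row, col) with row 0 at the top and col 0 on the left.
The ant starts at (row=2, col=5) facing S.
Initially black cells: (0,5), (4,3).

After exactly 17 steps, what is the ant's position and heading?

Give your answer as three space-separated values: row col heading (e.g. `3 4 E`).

Answer: 2 6 E

Derivation:
Step 1: on WHITE (2,5): turn R to W, flip to black, move to (2,4). |black|=3
Step 2: on WHITE (2,4): turn R to N, flip to black, move to (1,4). |black|=4
Step 3: on WHITE (1,4): turn R to E, flip to black, move to (1,5). |black|=5
Step 4: on WHITE (1,5): turn R to S, flip to black, move to (2,5). |black|=6
Step 5: on BLACK (2,5): turn L to E, flip to white, move to (2,6). |black|=5
Step 6: on WHITE (2,6): turn R to S, flip to black, move to (3,6). |black|=6
Step 7: on WHITE (3,6): turn R to W, flip to black, move to (3,5). |black|=7
Step 8: on WHITE (3,5): turn R to N, flip to black, move to (2,5). |black|=8
Step 9: on WHITE (2,5): turn R to E, flip to black, move to (2,6). |black|=9
Step 10: on BLACK (2,6): turn L to N, flip to white, move to (1,6). |black|=8
Step 11: on WHITE (1,6): turn R to E, flip to black, move to (1,7). |black|=9
Step 12: on WHITE (1,7): turn R to S, flip to black, move to (2,7). |black|=10
Step 13: on WHITE (2,7): turn R to W, flip to black, move to (2,6). |black|=11
Step 14: on WHITE (2,6): turn R to N, flip to black, move to (1,6). |black|=12
Step 15: on BLACK (1,6): turn L to W, flip to white, move to (1,5). |black|=11
Step 16: on BLACK (1,5): turn L to S, flip to white, move to (2,5). |black|=10
Step 17: on BLACK (2,5): turn L to E, flip to white, move to (2,6). |black|=9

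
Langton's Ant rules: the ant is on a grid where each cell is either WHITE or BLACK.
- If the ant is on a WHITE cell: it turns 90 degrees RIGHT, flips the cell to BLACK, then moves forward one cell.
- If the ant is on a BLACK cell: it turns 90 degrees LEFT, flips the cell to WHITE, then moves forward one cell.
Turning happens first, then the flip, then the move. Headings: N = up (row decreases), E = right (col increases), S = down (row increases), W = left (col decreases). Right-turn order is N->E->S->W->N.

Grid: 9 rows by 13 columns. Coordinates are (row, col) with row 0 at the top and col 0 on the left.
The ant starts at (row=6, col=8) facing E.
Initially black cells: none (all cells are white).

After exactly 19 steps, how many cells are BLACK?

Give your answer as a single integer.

Step 1: on WHITE (6,8): turn R to S, flip to black, move to (7,8). |black|=1
Step 2: on WHITE (7,8): turn R to W, flip to black, move to (7,7). |black|=2
Step 3: on WHITE (7,7): turn R to N, flip to black, move to (6,7). |black|=3
Step 4: on WHITE (6,7): turn R to E, flip to black, move to (6,8). |black|=4
Step 5: on BLACK (6,8): turn L to N, flip to white, move to (5,8). |black|=3
Step 6: on WHITE (5,8): turn R to E, flip to black, move to (5,9). |black|=4
Step 7: on WHITE (5,9): turn R to S, flip to black, move to (6,9). |black|=5
Step 8: on WHITE (6,9): turn R to W, flip to black, move to (6,8). |black|=6
Step 9: on WHITE (6,8): turn R to N, flip to black, move to (5,8). |black|=7
Step 10: on BLACK (5,8): turn L to W, flip to white, move to (5,7). |black|=6
Step 11: on WHITE (5,7): turn R to N, flip to black, move to (4,7). |black|=7
Step 12: on WHITE (4,7): turn R to E, flip to black, move to (4,8). |black|=8
Step 13: on WHITE (4,8): turn R to S, flip to black, move to (5,8). |black|=9
Step 14: on WHITE (5,8): turn R to W, flip to black, move to (5,7). |black|=10
Step 15: on BLACK (5,7): turn L to S, flip to white, move to (6,7). |black|=9
Step 16: on BLACK (6,7): turn L to E, flip to white, move to (6,8). |black|=8
Step 17: on BLACK (6,8): turn L to N, flip to white, move to (5,8). |black|=7
Step 18: on BLACK (5,8): turn L to W, flip to white, move to (5,7). |black|=6
Step 19: on WHITE (5,7): turn R to N, flip to black, move to (4,7). |black|=7

Answer: 7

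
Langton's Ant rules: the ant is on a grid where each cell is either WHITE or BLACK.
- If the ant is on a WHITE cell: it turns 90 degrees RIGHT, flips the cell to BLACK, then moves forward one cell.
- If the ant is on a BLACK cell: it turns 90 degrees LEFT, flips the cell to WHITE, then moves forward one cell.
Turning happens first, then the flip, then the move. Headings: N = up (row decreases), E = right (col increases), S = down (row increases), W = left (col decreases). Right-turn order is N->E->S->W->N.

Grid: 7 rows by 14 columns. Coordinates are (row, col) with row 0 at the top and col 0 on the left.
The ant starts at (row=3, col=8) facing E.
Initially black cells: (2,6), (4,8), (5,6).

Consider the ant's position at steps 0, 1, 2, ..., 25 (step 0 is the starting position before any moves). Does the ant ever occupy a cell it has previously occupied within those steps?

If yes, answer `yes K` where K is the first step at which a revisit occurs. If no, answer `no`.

Answer: yes 5

Derivation:
Step 1: on WHITE (3,8): turn R to S, flip to black, move to (4,8). |black|=4 — new cell
Step 2: on BLACK (4,8): turn L to E, flip to white, move to (4,9). |black|=3 — new cell
Step 3: on WHITE (4,9): turn R to S, flip to black, move to (5,9). |black|=4 — new cell
Step 4: on WHITE (5,9): turn R to W, flip to black, move to (5,8). |black|=5 — new cell
Step 5: on WHITE (5,8): turn R to N, flip to black, move to (4,8). |black|=6 — REVISIT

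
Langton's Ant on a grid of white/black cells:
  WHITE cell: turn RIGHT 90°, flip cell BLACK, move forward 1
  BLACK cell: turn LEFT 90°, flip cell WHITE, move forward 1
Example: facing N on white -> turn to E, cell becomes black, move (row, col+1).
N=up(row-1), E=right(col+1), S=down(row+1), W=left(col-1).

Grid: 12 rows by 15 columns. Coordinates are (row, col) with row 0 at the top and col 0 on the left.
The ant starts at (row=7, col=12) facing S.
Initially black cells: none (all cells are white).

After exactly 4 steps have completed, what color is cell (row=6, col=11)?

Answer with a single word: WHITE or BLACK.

Step 1: on WHITE (7,12): turn R to W, flip to black, move to (7,11). |black|=1
Step 2: on WHITE (7,11): turn R to N, flip to black, move to (6,11). |black|=2
Step 3: on WHITE (6,11): turn R to E, flip to black, move to (6,12). |black|=3
Step 4: on WHITE (6,12): turn R to S, flip to black, move to (7,12). |black|=4

Answer: BLACK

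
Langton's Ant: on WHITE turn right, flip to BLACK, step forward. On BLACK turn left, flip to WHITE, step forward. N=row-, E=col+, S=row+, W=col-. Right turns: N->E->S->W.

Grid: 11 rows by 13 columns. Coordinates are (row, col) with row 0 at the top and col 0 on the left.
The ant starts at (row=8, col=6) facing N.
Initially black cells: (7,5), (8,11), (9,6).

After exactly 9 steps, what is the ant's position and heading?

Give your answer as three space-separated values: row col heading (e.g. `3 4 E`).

Step 1: on WHITE (8,6): turn R to E, flip to black, move to (8,7). |black|=4
Step 2: on WHITE (8,7): turn R to S, flip to black, move to (9,7). |black|=5
Step 3: on WHITE (9,7): turn R to W, flip to black, move to (9,6). |black|=6
Step 4: on BLACK (9,6): turn L to S, flip to white, move to (10,6). |black|=5
Step 5: on WHITE (10,6): turn R to W, flip to black, move to (10,5). |black|=6
Step 6: on WHITE (10,5): turn R to N, flip to black, move to (9,5). |black|=7
Step 7: on WHITE (9,5): turn R to E, flip to black, move to (9,6). |black|=8
Step 8: on WHITE (9,6): turn R to S, flip to black, move to (10,6). |black|=9
Step 9: on BLACK (10,6): turn L to E, flip to white, move to (10,7). |black|=8

Answer: 10 7 E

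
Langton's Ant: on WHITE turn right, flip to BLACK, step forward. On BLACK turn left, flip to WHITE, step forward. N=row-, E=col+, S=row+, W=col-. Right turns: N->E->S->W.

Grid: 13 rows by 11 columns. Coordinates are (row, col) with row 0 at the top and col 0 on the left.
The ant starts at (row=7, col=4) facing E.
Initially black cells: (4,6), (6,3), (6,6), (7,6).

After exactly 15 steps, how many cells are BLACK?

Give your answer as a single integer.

Step 1: on WHITE (7,4): turn R to S, flip to black, move to (8,4). |black|=5
Step 2: on WHITE (8,4): turn R to W, flip to black, move to (8,3). |black|=6
Step 3: on WHITE (8,3): turn R to N, flip to black, move to (7,3). |black|=7
Step 4: on WHITE (7,3): turn R to E, flip to black, move to (7,4). |black|=8
Step 5: on BLACK (7,4): turn L to N, flip to white, move to (6,4). |black|=7
Step 6: on WHITE (6,4): turn R to E, flip to black, move to (6,5). |black|=8
Step 7: on WHITE (6,5): turn R to S, flip to black, move to (7,5). |black|=9
Step 8: on WHITE (7,5): turn R to W, flip to black, move to (7,4). |black|=10
Step 9: on WHITE (7,4): turn R to N, flip to black, move to (6,4). |black|=11
Step 10: on BLACK (6,4): turn L to W, flip to white, move to (6,3). |black|=10
Step 11: on BLACK (6,3): turn L to S, flip to white, move to (7,3). |black|=9
Step 12: on BLACK (7,3): turn L to E, flip to white, move to (7,4). |black|=8
Step 13: on BLACK (7,4): turn L to N, flip to white, move to (6,4). |black|=7
Step 14: on WHITE (6,4): turn R to E, flip to black, move to (6,5). |black|=8
Step 15: on BLACK (6,5): turn L to N, flip to white, move to (5,5). |black|=7

Answer: 7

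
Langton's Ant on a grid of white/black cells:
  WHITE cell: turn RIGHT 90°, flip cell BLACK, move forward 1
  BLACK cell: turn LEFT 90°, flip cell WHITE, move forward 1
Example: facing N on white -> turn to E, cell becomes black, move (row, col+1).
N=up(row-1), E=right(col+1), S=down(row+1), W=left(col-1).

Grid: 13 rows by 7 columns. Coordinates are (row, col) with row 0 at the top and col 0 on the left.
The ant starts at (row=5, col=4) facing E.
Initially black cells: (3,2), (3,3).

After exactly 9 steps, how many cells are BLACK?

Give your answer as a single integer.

Step 1: on WHITE (5,4): turn R to S, flip to black, move to (6,4). |black|=3
Step 2: on WHITE (6,4): turn R to W, flip to black, move to (6,3). |black|=4
Step 3: on WHITE (6,3): turn R to N, flip to black, move to (5,3). |black|=5
Step 4: on WHITE (5,3): turn R to E, flip to black, move to (5,4). |black|=6
Step 5: on BLACK (5,4): turn L to N, flip to white, move to (4,4). |black|=5
Step 6: on WHITE (4,4): turn R to E, flip to black, move to (4,5). |black|=6
Step 7: on WHITE (4,5): turn R to S, flip to black, move to (5,5). |black|=7
Step 8: on WHITE (5,5): turn R to W, flip to black, move to (5,4). |black|=8
Step 9: on WHITE (5,4): turn R to N, flip to black, move to (4,4). |black|=9

Answer: 9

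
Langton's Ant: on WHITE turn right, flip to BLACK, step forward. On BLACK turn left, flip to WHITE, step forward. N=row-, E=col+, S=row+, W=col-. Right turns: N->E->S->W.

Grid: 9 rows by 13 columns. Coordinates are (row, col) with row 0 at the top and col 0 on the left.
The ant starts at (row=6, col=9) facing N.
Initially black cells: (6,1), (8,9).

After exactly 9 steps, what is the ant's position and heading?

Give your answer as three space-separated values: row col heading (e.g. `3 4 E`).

Step 1: on WHITE (6,9): turn R to E, flip to black, move to (6,10). |black|=3
Step 2: on WHITE (6,10): turn R to S, flip to black, move to (7,10). |black|=4
Step 3: on WHITE (7,10): turn R to W, flip to black, move to (7,9). |black|=5
Step 4: on WHITE (7,9): turn R to N, flip to black, move to (6,9). |black|=6
Step 5: on BLACK (6,9): turn L to W, flip to white, move to (6,8). |black|=5
Step 6: on WHITE (6,8): turn R to N, flip to black, move to (5,8). |black|=6
Step 7: on WHITE (5,8): turn R to E, flip to black, move to (5,9). |black|=7
Step 8: on WHITE (5,9): turn R to S, flip to black, move to (6,9). |black|=8
Step 9: on WHITE (6,9): turn R to W, flip to black, move to (6,8). |black|=9

Answer: 6 8 W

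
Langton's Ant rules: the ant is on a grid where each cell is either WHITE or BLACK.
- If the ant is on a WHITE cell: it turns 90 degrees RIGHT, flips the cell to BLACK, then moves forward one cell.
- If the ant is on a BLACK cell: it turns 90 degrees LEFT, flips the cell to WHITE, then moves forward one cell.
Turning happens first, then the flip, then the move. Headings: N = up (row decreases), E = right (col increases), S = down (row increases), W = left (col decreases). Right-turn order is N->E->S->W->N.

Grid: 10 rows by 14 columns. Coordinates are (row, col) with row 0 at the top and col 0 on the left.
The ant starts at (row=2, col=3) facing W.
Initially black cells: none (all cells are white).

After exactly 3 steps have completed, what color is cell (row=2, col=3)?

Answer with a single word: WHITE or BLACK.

Answer: BLACK

Derivation:
Step 1: on WHITE (2,3): turn R to N, flip to black, move to (1,3). |black|=1
Step 2: on WHITE (1,3): turn R to E, flip to black, move to (1,4). |black|=2
Step 3: on WHITE (1,4): turn R to S, flip to black, move to (2,4). |black|=3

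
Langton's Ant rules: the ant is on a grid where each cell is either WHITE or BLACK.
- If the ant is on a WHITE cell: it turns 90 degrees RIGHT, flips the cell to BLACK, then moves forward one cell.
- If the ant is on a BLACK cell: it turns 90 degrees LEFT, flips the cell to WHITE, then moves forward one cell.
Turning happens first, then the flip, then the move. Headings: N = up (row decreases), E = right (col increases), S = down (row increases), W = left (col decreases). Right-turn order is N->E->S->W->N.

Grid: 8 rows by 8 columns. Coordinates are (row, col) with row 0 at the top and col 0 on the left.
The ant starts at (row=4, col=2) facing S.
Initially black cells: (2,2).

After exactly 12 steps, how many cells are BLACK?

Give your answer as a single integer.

Answer: 9

Derivation:
Step 1: on WHITE (4,2): turn R to W, flip to black, move to (4,1). |black|=2
Step 2: on WHITE (4,1): turn R to N, flip to black, move to (3,1). |black|=3
Step 3: on WHITE (3,1): turn R to E, flip to black, move to (3,2). |black|=4
Step 4: on WHITE (3,2): turn R to S, flip to black, move to (4,2). |black|=5
Step 5: on BLACK (4,2): turn L to E, flip to white, move to (4,3). |black|=4
Step 6: on WHITE (4,3): turn R to S, flip to black, move to (5,3). |black|=5
Step 7: on WHITE (5,3): turn R to W, flip to black, move to (5,2). |black|=6
Step 8: on WHITE (5,2): turn R to N, flip to black, move to (4,2). |black|=7
Step 9: on WHITE (4,2): turn R to E, flip to black, move to (4,3). |black|=8
Step 10: on BLACK (4,3): turn L to N, flip to white, move to (3,3). |black|=7
Step 11: on WHITE (3,3): turn R to E, flip to black, move to (3,4). |black|=8
Step 12: on WHITE (3,4): turn R to S, flip to black, move to (4,4). |black|=9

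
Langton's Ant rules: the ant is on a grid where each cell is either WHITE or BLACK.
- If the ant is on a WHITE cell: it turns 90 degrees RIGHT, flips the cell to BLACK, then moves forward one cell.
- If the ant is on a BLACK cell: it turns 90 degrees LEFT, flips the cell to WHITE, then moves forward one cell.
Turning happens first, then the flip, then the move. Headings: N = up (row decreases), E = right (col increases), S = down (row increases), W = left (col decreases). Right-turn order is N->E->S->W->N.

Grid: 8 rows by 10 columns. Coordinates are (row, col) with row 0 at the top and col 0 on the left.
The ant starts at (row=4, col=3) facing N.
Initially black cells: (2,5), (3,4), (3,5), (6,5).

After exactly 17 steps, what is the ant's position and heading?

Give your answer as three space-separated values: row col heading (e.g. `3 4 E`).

Answer: 4 2 W

Derivation:
Step 1: on WHITE (4,3): turn R to E, flip to black, move to (4,4). |black|=5
Step 2: on WHITE (4,4): turn R to S, flip to black, move to (5,4). |black|=6
Step 3: on WHITE (5,4): turn R to W, flip to black, move to (5,3). |black|=7
Step 4: on WHITE (5,3): turn R to N, flip to black, move to (4,3). |black|=8
Step 5: on BLACK (4,3): turn L to W, flip to white, move to (4,2). |black|=7
Step 6: on WHITE (4,2): turn R to N, flip to black, move to (3,2). |black|=8
Step 7: on WHITE (3,2): turn R to E, flip to black, move to (3,3). |black|=9
Step 8: on WHITE (3,3): turn R to S, flip to black, move to (4,3). |black|=10
Step 9: on WHITE (4,3): turn R to W, flip to black, move to (4,2). |black|=11
Step 10: on BLACK (4,2): turn L to S, flip to white, move to (5,2). |black|=10
Step 11: on WHITE (5,2): turn R to W, flip to black, move to (5,1). |black|=11
Step 12: on WHITE (5,1): turn R to N, flip to black, move to (4,1). |black|=12
Step 13: on WHITE (4,1): turn R to E, flip to black, move to (4,2). |black|=13
Step 14: on WHITE (4,2): turn R to S, flip to black, move to (5,2). |black|=14
Step 15: on BLACK (5,2): turn L to E, flip to white, move to (5,3). |black|=13
Step 16: on BLACK (5,3): turn L to N, flip to white, move to (4,3). |black|=12
Step 17: on BLACK (4,3): turn L to W, flip to white, move to (4,2). |black|=11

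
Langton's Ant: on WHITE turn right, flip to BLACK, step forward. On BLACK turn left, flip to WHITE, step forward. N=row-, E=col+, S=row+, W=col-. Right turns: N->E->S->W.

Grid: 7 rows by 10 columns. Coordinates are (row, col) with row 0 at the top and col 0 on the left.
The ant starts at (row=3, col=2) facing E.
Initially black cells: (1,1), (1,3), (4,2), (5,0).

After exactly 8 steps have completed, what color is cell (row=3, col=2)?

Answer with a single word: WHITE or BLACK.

Step 1: on WHITE (3,2): turn R to S, flip to black, move to (4,2). |black|=5
Step 2: on BLACK (4,2): turn L to E, flip to white, move to (4,3). |black|=4
Step 3: on WHITE (4,3): turn R to S, flip to black, move to (5,3). |black|=5
Step 4: on WHITE (5,3): turn R to W, flip to black, move to (5,2). |black|=6
Step 5: on WHITE (5,2): turn R to N, flip to black, move to (4,2). |black|=7
Step 6: on WHITE (4,2): turn R to E, flip to black, move to (4,3). |black|=8
Step 7: on BLACK (4,3): turn L to N, flip to white, move to (3,3). |black|=7
Step 8: on WHITE (3,3): turn R to E, flip to black, move to (3,4). |black|=8

Answer: BLACK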